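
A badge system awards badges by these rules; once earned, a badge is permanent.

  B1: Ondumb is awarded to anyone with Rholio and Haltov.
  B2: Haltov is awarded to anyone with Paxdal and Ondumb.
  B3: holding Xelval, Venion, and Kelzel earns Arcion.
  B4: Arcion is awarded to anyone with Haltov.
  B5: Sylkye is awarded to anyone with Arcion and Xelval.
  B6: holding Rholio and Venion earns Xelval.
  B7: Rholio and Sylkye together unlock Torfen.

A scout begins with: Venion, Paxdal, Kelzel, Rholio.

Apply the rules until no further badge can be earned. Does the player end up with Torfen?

With Rholio and Venion, Xelval is earned (B6).
With Xelval, Venion, and Kelzel, Arcion is earned (B3).
With Arcion and Xelval, Sylkye is earned (B5).
With Rholio and Sylkye, Torfen is earned (B7).

Yes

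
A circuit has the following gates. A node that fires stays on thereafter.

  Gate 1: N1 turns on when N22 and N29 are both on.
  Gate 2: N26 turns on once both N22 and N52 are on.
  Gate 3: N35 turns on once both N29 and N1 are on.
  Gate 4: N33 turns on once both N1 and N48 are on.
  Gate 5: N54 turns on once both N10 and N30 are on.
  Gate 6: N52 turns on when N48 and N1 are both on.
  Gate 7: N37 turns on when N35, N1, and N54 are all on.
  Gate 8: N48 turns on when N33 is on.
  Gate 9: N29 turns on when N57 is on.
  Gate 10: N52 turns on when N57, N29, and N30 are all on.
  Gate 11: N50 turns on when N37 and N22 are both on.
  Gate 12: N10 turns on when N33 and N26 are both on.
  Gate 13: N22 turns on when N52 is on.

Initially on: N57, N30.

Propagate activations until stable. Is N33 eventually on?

N33 would need N1 and N48 (Gate 4), but N48 never turns on.

No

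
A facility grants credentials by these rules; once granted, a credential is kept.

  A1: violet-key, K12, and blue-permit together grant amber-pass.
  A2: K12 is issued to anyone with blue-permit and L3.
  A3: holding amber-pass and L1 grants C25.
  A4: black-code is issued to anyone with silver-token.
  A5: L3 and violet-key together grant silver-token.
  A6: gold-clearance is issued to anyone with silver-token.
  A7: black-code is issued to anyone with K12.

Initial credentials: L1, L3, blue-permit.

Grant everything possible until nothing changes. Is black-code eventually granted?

Holding blue-permit and L3 grants K12 (A2).
Holding K12 grants black-code (A7).

Yes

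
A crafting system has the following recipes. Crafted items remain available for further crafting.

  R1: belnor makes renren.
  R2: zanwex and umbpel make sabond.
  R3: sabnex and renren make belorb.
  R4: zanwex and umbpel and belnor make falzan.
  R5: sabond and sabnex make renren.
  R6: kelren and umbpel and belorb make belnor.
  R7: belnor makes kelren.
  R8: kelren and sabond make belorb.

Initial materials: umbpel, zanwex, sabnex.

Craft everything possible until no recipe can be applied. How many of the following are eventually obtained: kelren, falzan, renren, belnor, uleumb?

1

zanwex and umbpel → sabond (R2).
sabond and sabnex → renren (R5).
kelren would need belnor (R7), but belnor is never obtained.
falzan would need zanwex, umbpel, and belnor (R4), but belnor is never obtained.
renren: reached.
belnor would need kelren, umbpel, and belorb (R6), but kelren is never obtained.
No rule produces uleumb, and it is not given.
Reached: renren — 1 of the 5.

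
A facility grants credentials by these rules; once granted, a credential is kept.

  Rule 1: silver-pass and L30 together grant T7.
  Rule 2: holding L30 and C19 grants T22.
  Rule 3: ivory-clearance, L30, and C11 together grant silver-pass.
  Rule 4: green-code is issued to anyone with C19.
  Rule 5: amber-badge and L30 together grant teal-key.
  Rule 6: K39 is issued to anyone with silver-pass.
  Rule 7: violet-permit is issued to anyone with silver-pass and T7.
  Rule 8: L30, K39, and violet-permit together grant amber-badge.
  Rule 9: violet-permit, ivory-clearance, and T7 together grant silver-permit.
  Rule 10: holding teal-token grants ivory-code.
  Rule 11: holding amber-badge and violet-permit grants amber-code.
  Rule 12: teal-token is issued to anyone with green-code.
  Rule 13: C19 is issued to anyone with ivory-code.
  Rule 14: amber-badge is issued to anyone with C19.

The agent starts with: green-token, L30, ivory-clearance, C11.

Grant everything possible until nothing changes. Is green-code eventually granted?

No

green-code would need C19 (Rule 4), but C19 is never granted.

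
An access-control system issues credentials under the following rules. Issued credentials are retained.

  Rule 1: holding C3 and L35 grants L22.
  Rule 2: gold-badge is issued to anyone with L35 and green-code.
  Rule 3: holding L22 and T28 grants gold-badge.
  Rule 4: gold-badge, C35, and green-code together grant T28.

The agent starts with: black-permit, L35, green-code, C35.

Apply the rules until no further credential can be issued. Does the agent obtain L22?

L22 would need C3 and L35 (Rule 1), but C3 is never granted.

No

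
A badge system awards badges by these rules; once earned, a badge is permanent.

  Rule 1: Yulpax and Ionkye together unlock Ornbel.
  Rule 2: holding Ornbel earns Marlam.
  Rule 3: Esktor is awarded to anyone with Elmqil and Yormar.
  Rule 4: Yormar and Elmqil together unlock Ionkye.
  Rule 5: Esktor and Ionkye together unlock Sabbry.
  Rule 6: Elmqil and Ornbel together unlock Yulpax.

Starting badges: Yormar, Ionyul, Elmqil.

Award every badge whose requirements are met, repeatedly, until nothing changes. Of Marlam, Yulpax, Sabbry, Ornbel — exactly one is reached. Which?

Sabbry

With Yormar and Elmqil, Ionkye is earned (Rule 4).
With Elmqil and Yormar, Esktor is earned (Rule 3).
With Esktor and Ionkye, Sabbry is earned (Rule 5).
Yulpax would need Elmqil and Ornbel (Rule 6), but Ornbel is never earned. Ornbel would need Yulpax and Ionkye (Rule 1), but Yulpax is never earned. Marlam would need Ornbel (Rule 2), but Ornbel is never earned.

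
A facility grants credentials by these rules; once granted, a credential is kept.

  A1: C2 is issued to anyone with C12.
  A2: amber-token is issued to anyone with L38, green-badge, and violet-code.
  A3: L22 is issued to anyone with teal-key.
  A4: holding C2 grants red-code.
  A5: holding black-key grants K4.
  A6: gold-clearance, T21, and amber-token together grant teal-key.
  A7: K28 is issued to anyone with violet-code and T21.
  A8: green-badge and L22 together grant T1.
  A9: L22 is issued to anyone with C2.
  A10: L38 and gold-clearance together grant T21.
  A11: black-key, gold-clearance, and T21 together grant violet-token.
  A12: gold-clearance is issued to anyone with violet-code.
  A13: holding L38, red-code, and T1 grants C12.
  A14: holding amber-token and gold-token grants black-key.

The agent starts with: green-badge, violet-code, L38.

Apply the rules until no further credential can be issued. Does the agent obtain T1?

Holding L38, green-badge, and violet-code grants amber-token (A2).
Holding violet-code grants gold-clearance (A12).
Holding L38 and gold-clearance grants T21 (A10).
Holding gold-clearance, T21, and amber-token grants teal-key (A6).
Holding teal-key grants L22 (A3).
Holding green-badge and L22 grants T1 (A8).

Yes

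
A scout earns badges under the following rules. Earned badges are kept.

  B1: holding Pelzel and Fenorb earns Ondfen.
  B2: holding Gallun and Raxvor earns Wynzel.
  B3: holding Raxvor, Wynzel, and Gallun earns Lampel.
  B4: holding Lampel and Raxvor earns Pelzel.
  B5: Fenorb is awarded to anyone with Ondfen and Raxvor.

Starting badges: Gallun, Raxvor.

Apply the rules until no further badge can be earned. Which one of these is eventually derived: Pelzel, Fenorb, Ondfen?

With Gallun and Raxvor, Wynzel is earned (B2).
With Raxvor, Wynzel, and Gallun, Lampel is earned (B3).
With Lampel and Raxvor, Pelzel is earned (B4).
Fenorb would need Ondfen and Raxvor (B5), but Ondfen is never earned. Ondfen would need Pelzel and Fenorb (B1), but Fenorb is never earned.

Pelzel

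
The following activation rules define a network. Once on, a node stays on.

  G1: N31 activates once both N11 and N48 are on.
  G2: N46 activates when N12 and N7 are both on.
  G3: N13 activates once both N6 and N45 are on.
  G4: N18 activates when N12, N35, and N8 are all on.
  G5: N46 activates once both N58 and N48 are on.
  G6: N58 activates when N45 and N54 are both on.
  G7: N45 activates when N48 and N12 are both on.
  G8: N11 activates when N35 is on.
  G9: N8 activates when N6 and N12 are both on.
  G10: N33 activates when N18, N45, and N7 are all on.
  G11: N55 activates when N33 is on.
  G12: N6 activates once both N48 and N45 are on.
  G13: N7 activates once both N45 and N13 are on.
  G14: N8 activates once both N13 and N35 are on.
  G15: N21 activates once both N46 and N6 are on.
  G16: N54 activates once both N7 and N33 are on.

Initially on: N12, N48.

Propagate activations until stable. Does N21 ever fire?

G7: N48 and N12 on → N45 on.
G12: N48 and N45 on → N6 on.
G3: N6 and N45 on → N13 on.
G13: N45 and N13 on → N7 on.
G2: N12 and N7 on → N46 on.
G15: N46 and N6 on → N21 on.

Yes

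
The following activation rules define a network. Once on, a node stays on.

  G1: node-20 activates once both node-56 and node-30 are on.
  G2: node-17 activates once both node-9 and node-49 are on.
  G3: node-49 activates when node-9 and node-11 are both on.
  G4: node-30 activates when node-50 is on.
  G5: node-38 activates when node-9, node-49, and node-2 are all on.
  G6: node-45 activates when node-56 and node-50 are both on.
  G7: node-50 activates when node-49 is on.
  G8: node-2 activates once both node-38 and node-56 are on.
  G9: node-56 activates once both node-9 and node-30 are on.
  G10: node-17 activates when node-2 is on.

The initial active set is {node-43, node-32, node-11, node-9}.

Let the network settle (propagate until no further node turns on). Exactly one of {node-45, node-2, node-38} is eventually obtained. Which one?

G3: node-9 and node-11 on → node-49 on.
node-49 is on, so node-50 activates (G7).
G4: node-50 on → node-30 on.
node-9 and node-30 are on, so node-56 activates (G9).
node-56 and node-50 are on, so node-45 activates (G6).
node-2 would need node-38 and node-56 (G8), but node-38 never turns on. node-38 would need node-9, node-49, and node-2 (G5), but node-2 never turns on.

node-45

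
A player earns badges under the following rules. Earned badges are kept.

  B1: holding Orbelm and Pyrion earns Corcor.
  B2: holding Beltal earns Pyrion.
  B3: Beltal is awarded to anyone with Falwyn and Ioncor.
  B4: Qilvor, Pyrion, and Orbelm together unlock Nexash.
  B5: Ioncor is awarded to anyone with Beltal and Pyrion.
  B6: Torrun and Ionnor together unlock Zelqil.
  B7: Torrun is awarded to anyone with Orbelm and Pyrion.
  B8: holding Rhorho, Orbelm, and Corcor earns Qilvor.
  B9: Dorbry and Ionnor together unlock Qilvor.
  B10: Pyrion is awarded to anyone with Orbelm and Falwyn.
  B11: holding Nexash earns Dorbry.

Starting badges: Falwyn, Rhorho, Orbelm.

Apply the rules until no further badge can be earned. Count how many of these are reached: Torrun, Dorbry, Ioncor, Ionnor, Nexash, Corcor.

4

With Orbelm and Falwyn, Pyrion is earned (B10).
With Orbelm and Pyrion, Torrun is earned (B7).
With Orbelm and Pyrion, Corcor is earned (B1).
With Rhorho, Orbelm, and Corcor, Qilvor is earned (B8).
With Qilvor, Pyrion, and Orbelm, Nexash is earned (B4).
With Nexash, Dorbry is earned (B11).
Torrun: reached.
Dorbry: reached.
Ioncor would need Beltal and Pyrion (B5), but Beltal is never earned.
No rule produces Ionnor, and it is not given.
Nexash: reached.
Corcor: reached.
Reached: Torrun, Dorbry, Nexash, and Corcor — 4 of the 6.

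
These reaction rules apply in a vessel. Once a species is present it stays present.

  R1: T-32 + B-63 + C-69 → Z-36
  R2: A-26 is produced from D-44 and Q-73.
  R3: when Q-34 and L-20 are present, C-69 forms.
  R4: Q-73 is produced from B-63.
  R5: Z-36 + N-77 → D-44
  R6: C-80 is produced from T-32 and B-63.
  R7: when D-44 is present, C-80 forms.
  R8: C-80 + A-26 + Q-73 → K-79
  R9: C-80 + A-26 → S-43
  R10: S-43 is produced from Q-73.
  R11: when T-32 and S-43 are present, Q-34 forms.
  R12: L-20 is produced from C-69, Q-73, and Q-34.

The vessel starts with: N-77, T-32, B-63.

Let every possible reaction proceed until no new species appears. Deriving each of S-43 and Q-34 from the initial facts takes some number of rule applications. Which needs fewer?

S-43

S-43: B-63 present → Q-73 forms (R4). Q-73 present → S-43 forms (R10). [2 rule applications]
Q-34: B-63 present → Q-73 forms (R4). Q-73 present → S-43 forms (R10). T-32 and S-43 present → Q-34 forms (R11). [3 rule applications]
S-43 needs fewer.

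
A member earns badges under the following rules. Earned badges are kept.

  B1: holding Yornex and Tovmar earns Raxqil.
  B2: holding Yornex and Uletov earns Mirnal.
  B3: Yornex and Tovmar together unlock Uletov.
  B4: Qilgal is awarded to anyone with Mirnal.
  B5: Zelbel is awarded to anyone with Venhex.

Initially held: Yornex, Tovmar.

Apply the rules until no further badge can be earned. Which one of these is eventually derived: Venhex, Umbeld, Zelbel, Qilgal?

Qilgal

With Yornex and Tovmar, Uletov is earned (B3).
With Yornex and Uletov, Mirnal is earned (B2).
With Mirnal, Qilgal is earned (B4).
No rule produces Umbeld, and it is not given. Zelbel would need Venhex (B5), but Venhex is never earned. No rule produces Venhex, and it is not given.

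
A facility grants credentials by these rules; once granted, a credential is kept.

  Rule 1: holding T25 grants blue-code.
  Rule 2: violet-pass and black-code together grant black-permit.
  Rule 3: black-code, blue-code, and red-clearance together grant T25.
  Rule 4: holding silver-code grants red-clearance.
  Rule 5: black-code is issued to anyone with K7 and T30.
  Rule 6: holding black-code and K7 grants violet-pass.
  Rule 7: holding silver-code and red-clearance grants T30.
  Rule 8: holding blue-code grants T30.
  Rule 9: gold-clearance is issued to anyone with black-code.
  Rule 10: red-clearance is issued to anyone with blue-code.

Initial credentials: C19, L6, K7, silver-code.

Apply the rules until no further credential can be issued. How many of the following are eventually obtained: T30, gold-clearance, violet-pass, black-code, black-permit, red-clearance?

Holding silver-code grants red-clearance (Rule 4).
Holding silver-code and red-clearance grants T30 (Rule 7).
Holding K7 and T30 grants black-code (Rule 5).
Holding black-code and K7 grants violet-pass (Rule 6).
Holding black-code grants gold-clearance (Rule 9).
Holding violet-pass and black-code grants black-permit (Rule 2).
T30: reached.
gold-clearance: reached.
violet-pass: reached.
black-code: reached.
black-permit: reached.
red-clearance: reached.
All 6 are reached.

6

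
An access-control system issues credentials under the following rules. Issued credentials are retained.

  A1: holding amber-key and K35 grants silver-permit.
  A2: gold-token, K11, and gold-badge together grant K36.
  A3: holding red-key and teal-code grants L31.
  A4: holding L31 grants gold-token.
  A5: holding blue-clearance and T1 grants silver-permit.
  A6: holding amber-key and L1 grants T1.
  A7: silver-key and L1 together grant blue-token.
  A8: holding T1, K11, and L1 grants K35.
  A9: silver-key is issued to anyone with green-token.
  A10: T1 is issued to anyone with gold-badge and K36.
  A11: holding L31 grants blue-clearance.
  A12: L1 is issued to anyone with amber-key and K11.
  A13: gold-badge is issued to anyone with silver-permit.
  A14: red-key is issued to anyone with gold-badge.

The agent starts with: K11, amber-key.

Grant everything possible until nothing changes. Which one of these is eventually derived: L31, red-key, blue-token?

red-key

Holding amber-key and K11 grants L1 (A12).
Holding amber-key and L1 grants T1 (A6).
Holding T1, K11, and L1 grants K35 (A8).
Holding amber-key and K35 grants silver-permit (A1).
Holding silver-permit grants gold-badge (A13).
Holding gold-badge grants red-key (A14).
blue-token would need silver-key and L1 (A7), but silver-key is never granted. L31 would need red-key and teal-code (A3), but teal-code is never granted.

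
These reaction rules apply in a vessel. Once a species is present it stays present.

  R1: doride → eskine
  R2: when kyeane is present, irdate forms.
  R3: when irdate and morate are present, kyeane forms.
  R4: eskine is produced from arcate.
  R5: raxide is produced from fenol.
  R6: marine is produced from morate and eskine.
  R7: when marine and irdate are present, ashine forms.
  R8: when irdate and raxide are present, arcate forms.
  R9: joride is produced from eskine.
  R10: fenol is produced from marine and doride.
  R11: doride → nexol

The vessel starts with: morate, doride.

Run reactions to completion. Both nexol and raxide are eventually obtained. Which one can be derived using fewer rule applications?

nexol: doride present → nexol forms (R11). [1 rule application]
raxide: doride present → eskine forms (R1). morate and eskine present → marine forms (R6). marine and doride present → fenol forms (R10). fenol present → raxide forms (R5). [4 rule applications]
nexol needs fewer.

nexol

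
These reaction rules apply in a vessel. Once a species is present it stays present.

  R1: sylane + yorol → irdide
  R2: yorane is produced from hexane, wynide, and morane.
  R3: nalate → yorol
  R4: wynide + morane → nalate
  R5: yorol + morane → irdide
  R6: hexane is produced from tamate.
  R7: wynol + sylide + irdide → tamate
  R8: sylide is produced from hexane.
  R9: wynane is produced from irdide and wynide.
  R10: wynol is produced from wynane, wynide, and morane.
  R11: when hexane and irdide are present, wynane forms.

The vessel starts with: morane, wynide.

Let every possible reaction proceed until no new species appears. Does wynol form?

wynide and morane present → nalate forms (R4).
nalate present → yorol forms (R3).
yorol and morane present → irdide forms (R5).
irdide and wynide present → wynane forms (R9).
wynane, wynide, and morane present → wynol forms (R10).

Yes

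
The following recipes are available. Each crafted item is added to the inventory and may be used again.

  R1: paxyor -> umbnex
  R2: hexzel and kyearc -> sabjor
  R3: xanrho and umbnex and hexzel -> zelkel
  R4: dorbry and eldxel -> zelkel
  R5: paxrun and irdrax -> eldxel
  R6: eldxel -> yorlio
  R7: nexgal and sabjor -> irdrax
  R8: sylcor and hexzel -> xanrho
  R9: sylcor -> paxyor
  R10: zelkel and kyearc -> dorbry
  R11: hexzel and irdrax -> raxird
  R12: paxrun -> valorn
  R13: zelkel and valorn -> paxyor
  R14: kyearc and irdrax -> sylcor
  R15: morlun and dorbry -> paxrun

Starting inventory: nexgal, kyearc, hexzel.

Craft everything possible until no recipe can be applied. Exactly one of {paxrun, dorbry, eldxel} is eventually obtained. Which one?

Using R2, hexzel and kyearc make sabjor.
Using R7, nexgal and sabjor make irdrax.
kyearc and irdrax -> sylcor (R14).
sylcor and hexzel -> xanrho (R8).
Using R9, sylcor makes paxyor.
paxyor -> umbnex (R1).
xanrho and umbnex and hexzel -> zelkel (R3).
Using R10, zelkel and kyearc make dorbry.
paxrun would need morlun and dorbry (R15), but morlun is never obtained. eldxel would need paxrun and irdrax (R5), but paxrun is never obtained.

dorbry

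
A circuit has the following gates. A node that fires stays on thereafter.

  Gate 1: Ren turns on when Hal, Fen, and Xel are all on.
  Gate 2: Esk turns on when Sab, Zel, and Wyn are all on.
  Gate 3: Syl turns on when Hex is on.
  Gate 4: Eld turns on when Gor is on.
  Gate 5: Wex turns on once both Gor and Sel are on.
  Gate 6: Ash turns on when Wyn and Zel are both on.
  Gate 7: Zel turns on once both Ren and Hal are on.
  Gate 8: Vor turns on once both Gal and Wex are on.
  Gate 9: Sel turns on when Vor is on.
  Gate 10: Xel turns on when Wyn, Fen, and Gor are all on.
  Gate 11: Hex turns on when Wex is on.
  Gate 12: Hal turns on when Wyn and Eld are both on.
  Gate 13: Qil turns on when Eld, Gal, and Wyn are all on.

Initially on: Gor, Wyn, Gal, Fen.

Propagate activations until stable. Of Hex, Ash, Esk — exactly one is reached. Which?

Ash

Gate 10: Wyn, Fen, and Gor on → Xel on.
Gor is on, so Eld turns on (Gate 4).
Gate 12: Wyn and Eld on → Hal on.
Gate 1: Hal, Fen, and Xel on → Ren on.
Ren and Hal are on, so Zel turns on (Gate 7).
Gate 6: Wyn and Zel on → Ash on.
Hex would need Wex (Gate 11), but Wex never turns on. Esk would need Sab, Zel, and Wyn (Gate 2), but Sab never turns on.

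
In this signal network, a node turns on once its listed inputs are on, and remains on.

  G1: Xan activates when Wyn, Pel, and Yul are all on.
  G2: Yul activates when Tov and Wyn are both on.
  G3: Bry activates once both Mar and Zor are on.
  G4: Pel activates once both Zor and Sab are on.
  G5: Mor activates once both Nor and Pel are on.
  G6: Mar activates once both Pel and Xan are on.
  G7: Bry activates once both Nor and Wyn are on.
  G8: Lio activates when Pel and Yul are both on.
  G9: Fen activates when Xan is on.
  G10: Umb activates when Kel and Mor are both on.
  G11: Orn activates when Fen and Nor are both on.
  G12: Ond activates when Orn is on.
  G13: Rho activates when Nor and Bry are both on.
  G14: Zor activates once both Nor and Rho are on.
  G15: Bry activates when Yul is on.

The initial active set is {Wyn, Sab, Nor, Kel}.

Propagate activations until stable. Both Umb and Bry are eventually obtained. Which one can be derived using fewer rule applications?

Bry

Bry: G7: Nor and Wyn on → Bry on. [1 rule application]
Umb: G7: Nor and Wyn on → Bry on. Nor and Bry are on, so Rho activates (G13). Nor and Rho are on, so Zor activates (G14). G4: Zor and Sab on → Pel on. G5: Nor and Pel on → Mor on. Kel and Mor are on, so Umb activates (G10). [6 rule applications]
Bry needs fewer.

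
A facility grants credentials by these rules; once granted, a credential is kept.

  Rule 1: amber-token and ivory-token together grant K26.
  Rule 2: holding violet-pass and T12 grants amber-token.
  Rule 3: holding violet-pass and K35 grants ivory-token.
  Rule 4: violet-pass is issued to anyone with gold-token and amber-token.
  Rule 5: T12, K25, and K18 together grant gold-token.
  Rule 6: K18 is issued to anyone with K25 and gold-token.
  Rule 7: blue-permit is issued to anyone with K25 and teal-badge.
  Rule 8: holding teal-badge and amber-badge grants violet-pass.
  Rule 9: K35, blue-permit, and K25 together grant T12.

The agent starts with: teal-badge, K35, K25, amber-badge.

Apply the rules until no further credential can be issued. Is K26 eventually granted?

Holding teal-badge and amber-badge grants violet-pass (Rule 8).
Holding K25 and teal-badge grants blue-permit (Rule 7).
Holding K35, blue-permit, and K25 grants T12 (Rule 9).
Holding violet-pass and K35 grants ivory-token (Rule 3).
Holding violet-pass and T12 grants amber-token (Rule 2).
Holding amber-token and ivory-token grants K26 (Rule 1).

Yes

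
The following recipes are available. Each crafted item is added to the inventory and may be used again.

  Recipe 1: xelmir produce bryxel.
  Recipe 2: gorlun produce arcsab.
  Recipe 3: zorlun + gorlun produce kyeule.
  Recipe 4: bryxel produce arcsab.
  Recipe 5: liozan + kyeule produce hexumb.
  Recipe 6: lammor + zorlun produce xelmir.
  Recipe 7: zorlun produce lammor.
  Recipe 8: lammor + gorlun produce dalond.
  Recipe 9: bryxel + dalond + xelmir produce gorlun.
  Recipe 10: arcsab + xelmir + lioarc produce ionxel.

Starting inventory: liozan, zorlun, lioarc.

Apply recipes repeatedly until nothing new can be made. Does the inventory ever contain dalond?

dalond would need lammor and gorlun (Recipe 8), but gorlun is never obtained.

No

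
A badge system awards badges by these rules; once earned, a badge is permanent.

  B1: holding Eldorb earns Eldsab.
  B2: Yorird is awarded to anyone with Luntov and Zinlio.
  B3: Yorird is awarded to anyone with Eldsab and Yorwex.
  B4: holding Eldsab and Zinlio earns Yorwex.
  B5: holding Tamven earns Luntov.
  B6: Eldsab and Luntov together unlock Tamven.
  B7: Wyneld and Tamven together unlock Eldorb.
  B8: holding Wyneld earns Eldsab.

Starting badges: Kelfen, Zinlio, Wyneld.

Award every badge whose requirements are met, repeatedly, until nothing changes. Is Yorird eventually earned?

With Wyneld, Eldsab is earned (B8).
With Eldsab and Zinlio, Yorwex is earned (B4).
With Eldsab and Yorwex, Yorird is earned (B3).

Yes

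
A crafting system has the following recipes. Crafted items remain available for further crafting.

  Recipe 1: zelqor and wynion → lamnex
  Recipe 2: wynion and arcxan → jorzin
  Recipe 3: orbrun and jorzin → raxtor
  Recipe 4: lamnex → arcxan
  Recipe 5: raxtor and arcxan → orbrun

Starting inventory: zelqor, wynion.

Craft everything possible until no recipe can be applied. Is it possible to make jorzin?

Yes

Using Recipe 1, zelqor and wynion make lamnex.
lamnex → arcxan (Recipe 4).
wynion and arcxan → jorzin (Recipe 2).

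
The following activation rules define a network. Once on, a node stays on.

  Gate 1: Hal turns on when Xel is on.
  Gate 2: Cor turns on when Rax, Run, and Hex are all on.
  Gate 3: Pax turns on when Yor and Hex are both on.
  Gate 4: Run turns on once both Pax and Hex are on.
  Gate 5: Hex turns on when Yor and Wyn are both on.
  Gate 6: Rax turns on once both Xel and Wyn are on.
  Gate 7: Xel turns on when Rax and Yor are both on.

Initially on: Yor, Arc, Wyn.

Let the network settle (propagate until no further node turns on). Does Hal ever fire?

Hal would need Xel (Gate 1), but Xel never turns on.

No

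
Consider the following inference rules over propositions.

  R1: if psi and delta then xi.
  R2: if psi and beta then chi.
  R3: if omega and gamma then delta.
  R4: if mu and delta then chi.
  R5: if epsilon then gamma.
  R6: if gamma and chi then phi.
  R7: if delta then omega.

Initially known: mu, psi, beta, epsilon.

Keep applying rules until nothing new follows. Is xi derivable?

xi would need psi and delta (R1), but delta is never established.

No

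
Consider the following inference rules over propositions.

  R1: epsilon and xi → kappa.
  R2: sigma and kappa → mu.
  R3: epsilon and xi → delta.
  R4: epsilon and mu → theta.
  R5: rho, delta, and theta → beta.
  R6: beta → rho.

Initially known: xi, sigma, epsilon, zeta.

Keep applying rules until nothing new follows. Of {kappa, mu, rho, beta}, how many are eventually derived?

2

epsilon and xi hold, so kappa follows (R1).
From sigma and kappa, R2 gives mu.
kappa: reached.
mu: reached.
rho would need beta (R6), but beta is never established.
beta would need rho, delta, and theta (R5), but rho is never established.
Reached: kappa and mu — 2 of the 4.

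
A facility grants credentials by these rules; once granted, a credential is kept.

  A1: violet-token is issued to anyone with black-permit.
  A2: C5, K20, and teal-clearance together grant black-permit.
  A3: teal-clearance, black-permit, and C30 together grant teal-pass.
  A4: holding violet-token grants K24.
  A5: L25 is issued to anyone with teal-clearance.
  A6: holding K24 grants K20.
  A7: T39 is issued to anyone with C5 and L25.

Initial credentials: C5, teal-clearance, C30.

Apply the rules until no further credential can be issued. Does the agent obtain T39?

Holding teal-clearance grants L25 (A5).
Holding C5 and L25 grants T39 (A7).

Yes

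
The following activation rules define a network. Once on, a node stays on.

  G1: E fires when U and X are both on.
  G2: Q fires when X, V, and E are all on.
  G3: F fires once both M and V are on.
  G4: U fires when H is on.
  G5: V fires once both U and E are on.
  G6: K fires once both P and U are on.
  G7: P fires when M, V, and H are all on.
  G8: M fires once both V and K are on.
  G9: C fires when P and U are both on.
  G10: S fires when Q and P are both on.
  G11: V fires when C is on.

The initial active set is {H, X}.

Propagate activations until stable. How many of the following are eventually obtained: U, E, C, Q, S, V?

G4: H on → U on.
U and X are on, so E fires (G1).
U and E are on, so V fires (G5).
X, V, and E are on, so Q fires (G2).
U: reached.
E: reached.
C would need P and U (G9), but P never turns on.
Q: reached.
S would need Q and P (G10), but P never turns on.
V: reached.
Reached: U, E, Q, and V — 4 of the 6.

4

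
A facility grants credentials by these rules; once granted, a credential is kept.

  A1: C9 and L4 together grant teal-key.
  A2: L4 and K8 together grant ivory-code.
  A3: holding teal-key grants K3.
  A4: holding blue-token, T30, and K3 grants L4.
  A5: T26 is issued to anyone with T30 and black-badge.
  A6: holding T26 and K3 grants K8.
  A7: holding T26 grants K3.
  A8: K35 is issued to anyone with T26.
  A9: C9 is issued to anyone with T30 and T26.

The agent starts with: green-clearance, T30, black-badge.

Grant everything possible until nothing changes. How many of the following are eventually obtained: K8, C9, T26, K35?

4

Holding T30 and black-badge grants T26 (A5).
Holding T30 and T26 grants C9 (A9).
Holding T26 grants K35 (A8).
Holding T26 grants K3 (A7).
Holding T26 and K3 grants K8 (A6).
K8: reached.
C9: reached.
T26: reached.
K35: reached.
All 4 are reached.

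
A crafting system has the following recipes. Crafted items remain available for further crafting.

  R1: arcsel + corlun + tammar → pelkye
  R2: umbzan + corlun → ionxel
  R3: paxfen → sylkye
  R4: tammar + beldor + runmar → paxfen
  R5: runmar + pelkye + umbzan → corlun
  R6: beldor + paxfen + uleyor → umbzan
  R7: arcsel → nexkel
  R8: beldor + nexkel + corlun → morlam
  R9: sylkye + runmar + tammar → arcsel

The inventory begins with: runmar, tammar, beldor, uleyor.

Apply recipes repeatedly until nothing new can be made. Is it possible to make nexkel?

Using R4, tammar, beldor, and runmar make paxfen.
paxfen → sylkye (R3).
Using R9, sylkye, runmar, and tammar make arcsel.
arcsel → nexkel (R7).

Yes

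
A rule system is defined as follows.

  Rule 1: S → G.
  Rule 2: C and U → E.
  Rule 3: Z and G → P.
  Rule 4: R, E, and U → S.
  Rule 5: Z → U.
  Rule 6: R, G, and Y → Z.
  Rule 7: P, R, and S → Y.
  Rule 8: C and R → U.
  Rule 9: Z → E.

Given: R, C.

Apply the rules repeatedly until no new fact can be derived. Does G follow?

From C and R, Rule 8 gives U.
C and U hold, so E follows (Rule 2).
R, E, and U hold, so S follows (Rule 4).
From S, Rule 1 gives G.

Yes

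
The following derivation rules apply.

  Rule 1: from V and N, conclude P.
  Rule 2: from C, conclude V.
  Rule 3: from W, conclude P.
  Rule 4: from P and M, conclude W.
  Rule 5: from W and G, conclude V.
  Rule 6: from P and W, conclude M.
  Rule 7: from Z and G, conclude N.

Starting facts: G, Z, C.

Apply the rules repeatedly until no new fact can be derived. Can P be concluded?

C holds, so V follows (Rule 2).
Z and G hold, so N follows (Rule 7).
From V and N, Rule 1 gives P.

Yes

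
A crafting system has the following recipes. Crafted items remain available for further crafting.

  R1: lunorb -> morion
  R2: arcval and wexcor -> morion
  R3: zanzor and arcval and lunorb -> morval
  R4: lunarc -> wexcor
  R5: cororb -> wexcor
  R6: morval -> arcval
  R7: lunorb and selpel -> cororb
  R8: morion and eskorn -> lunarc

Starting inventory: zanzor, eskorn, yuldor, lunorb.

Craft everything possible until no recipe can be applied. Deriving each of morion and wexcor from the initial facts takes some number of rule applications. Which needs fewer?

morion: lunorb -> morion (R1). [1 rule application]
wexcor: lunorb -> morion (R1). morion and eskorn -> lunarc (R8). Using R4, lunarc makes wexcor. [3 rule applications]
morion needs fewer.

morion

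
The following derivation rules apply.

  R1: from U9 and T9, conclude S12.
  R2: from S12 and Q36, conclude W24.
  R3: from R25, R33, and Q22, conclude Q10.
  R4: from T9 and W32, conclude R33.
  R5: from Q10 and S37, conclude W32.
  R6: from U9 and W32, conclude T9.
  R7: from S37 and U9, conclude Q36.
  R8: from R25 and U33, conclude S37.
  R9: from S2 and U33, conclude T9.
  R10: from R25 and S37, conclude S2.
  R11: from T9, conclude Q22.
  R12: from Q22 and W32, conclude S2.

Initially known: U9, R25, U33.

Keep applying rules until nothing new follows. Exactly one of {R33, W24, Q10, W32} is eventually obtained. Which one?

From R25 and U33, R8 gives S37.
R25 and S37 hold, so S2 follows (R10).
From S37 and U9, R7 gives Q36.
From S2 and U33, R9 gives T9.
U9 and T9 hold, so S12 follows (R1).
From S12 and Q36, R2 gives W24.
Q10 would need R25, R33, and Q22 (R3), but R33 is never established. W32 would need Q10 and S37 (R5), but Q10 is never established. R33 would need T9 and W32 (R4), but W32 is never established.

W24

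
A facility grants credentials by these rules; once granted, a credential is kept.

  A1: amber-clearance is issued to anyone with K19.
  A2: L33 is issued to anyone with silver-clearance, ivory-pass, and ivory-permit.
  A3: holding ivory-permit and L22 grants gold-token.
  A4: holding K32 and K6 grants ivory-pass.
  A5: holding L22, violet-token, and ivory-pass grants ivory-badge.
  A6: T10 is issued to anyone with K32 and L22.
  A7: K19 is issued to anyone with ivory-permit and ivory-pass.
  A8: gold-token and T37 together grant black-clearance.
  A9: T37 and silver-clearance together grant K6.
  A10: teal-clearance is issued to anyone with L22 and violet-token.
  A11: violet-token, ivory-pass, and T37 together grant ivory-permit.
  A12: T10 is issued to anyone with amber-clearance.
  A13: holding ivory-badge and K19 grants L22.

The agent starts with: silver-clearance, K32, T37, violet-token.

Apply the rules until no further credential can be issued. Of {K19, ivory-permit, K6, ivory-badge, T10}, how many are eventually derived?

4

Holding T37 and silver-clearance grants K6 (A9).
Holding K32 and K6 grants ivory-pass (A4).
Holding violet-token, ivory-pass, and T37 grants ivory-permit (A11).
Holding ivory-permit and ivory-pass grants K19 (A7).
Holding K19 grants amber-clearance (A1).
Holding amber-clearance grants T10 (A12).
K19: reached.
ivory-permit: reached.
K6: reached.
ivory-badge would need L22, violet-token, and ivory-pass (A5), but L22 is never granted.
T10: reached.
Reached: K19, ivory-permit, K6, and T10 — 4 of the 5.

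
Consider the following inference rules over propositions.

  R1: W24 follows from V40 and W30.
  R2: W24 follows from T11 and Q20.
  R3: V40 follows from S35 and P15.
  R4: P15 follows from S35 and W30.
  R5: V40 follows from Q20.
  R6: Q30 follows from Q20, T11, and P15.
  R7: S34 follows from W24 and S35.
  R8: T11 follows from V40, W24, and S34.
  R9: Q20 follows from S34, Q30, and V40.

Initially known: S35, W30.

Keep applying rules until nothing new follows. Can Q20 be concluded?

No

Q20 would need S34, Q30, and V40 (R9), but Q30 is never established.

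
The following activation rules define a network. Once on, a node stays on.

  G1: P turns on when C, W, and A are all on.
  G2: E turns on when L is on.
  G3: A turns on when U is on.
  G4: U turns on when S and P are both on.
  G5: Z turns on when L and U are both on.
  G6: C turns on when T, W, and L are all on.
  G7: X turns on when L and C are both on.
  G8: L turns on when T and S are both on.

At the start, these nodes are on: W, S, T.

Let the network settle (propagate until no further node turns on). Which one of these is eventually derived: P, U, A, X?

X

G8: T and S on → L on.
T, W, and L are on, so C turns on (G6).
L and C are on, so X turns on (G7).
U would need S and P (G4), but P never turns on. A would need U (G3), but U never turns on. P would need C, W, and A (G1), but A never turns on.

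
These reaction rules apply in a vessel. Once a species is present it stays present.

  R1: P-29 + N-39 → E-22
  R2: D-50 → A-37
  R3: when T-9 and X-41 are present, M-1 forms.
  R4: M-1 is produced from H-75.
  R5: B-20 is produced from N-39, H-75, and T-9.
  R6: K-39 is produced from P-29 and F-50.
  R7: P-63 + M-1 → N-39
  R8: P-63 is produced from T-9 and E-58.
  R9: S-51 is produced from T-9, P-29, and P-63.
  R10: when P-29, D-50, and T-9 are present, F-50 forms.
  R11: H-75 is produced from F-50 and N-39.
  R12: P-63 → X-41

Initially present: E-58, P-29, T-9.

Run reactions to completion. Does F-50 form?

No

F-50 would need P-29, D-50, and T-9 (R10), but D-50 never forms.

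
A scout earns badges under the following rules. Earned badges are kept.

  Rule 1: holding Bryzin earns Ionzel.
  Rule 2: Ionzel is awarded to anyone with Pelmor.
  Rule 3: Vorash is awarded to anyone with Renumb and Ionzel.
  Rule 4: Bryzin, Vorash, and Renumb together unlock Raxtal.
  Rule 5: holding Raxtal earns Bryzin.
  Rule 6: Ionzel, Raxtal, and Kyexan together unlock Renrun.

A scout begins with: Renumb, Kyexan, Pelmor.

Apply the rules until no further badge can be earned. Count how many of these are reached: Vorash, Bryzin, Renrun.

With Pelmor, Ionzel is earned (Rule 2).
With Renumb and Ionzel, Vorash is earned (Rule 3).
Vorash: reached.
Bryzin would need Raxtal (Rule 5), but Raxtal is never earned.
Renrun would need Ionzel, Raxtal, and Kyexan (Rule 6), but Raxtal is never earned.
Reached: Vorash — 1 of the 3.

1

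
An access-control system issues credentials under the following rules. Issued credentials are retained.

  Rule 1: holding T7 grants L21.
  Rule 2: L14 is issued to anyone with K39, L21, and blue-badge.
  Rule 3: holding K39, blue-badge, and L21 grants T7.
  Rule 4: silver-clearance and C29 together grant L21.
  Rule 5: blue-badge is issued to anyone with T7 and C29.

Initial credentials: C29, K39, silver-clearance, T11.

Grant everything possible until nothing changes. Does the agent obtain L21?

Holding silver-clearance and C29 grants L21 (Rule 4).

Yes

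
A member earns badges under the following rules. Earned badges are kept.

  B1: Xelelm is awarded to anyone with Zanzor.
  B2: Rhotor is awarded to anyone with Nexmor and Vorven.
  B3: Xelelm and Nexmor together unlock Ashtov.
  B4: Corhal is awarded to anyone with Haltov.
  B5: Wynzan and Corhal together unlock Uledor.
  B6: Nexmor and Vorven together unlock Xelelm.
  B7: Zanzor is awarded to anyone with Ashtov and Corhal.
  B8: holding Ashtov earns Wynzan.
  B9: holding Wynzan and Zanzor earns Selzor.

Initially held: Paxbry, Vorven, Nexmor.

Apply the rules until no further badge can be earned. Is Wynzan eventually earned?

Yes

With Nexmor and Vorven, Xelelm is earned (B6).
With Xelelm and Nexmor, Ashtov is earned (B3).
With Ashtov, Wynzan is earned (B8).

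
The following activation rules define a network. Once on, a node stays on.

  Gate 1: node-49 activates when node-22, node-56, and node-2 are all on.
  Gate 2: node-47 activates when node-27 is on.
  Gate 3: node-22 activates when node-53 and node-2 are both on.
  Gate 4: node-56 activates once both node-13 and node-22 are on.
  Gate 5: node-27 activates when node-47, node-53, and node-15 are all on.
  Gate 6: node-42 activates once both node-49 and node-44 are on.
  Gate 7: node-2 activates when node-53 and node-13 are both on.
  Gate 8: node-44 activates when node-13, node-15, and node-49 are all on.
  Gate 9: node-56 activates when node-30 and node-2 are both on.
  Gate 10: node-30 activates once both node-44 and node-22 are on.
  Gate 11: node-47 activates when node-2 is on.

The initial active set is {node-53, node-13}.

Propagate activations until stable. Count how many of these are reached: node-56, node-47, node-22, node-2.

node-53 and node-13 are on, so node-2 activates (Gate 7).
Gate 3: node-53 and node-2 on → node-22 on.
node-2 is on, so node-47 activates (Gate 11).
Gate 4: node-13 and node-22 on → node-56 on.
node-56: reached.
node-47: reached.
node-22: reached.
node-2: reached.
All 4 are reached.

4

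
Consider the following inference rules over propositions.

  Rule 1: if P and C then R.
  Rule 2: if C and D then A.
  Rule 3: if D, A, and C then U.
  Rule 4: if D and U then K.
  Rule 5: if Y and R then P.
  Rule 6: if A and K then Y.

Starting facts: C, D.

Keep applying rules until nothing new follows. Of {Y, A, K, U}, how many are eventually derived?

4

C and D hold, so A follows (Rule 2).
From D, A, and C, Rule 3 gives U.
From D and U, Rule 4 gives K.
A and K hold, so Y follows (Rule 6).
Y: reached.
A: reached.
K: reached.
U: reached.
All 4 are reached.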